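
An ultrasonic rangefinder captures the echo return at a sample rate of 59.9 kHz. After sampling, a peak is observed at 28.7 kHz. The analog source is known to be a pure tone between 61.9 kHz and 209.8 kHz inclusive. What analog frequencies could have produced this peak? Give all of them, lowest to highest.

Frequencies that alias to 28.7 kHz are k·fs ± 28.7 kHz for integer k ≥ 0.
k=0: 28.7 kHz.
k=1: 31.2 kHz, 88.6 kHz.
k=2: 91.1 kHz, 148.5 kHz.
k=3: 151 kHz, 208.4 kHz.
k=4: 210.9 kHz, 268.3 kHz.
Within [61.9 kHz, 209.8 kHz]: 88.6 kHz, 91.1 kHz, 148.5 kHz, 151 kHz, 208.4 kHz.

88.6 kHz, 91.1 kHz, 148.5 kHz, 151 kHz, 208.4 kHz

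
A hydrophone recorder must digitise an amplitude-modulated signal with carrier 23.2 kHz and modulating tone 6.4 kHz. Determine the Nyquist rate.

AM sidebands sit at fc ± fm = 16.8 kHz and 29.6 kHz.
Highest-frequency component: 29.6 kHz.
Nyquist rate = 2 × 29.6 kHz = 59.2 kHz.

59.2 kHz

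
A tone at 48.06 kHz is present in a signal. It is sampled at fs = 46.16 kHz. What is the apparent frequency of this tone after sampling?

1.9 kHz

48.06 kHz mod fs = 1.9 kHz.
1.9 kHz ≤ fs/2 = 23.08 kHz, appears at 1.9 kHz.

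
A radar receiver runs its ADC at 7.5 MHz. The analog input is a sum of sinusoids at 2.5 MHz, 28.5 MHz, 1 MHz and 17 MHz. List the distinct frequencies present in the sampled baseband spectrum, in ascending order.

1 MHz, 1.5 MHz, 2 MHz, 2.5 MHz

fs/2 = 3.75 MHz.
2.5 MHz ≤ fs/2 = 3.75 MHz, passes unchanged.
28.5 MHz mod fs = 6 MHz.
6 MHz > fs/2 = 3.75 MHz, folds to fs − 6 MHz = 1.5 MHz.
1 MHz ≤ fs/2 = 3.75 MHz, passes unchanged.
17 MHz mod fs = 2 MHz.
2 MHz ≤ fs/2 = 3.75 MHz, appears at 2 MHz.
Distinct values: {1 MHz, 1.5 MHz, 2 MHz, 2.5 MHz}.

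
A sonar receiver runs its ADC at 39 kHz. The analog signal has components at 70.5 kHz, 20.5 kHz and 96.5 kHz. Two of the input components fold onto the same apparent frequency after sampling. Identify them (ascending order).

fs/2 = 19.5 kHz.
70.5 kHz mod fs = 31.5 kHz.
31.5 kHz > fs/2 = 19.5 kHz, folds to fs − 31.5 kHz = 7.5 kHz.
20.5 kHz > fs/2 = 19.5 kHz, folds to fs − 20.5 kHz = 18.5 kHz.
96.5 kHz mod fs = 18.5 kHz.
18.5 kHz ≤ fs/2 = 19.5 kHz, appears at 18.5 kHz.
20.5 kHz and 96.5 kHz both map to 18.5 kHz.

20.5 kHz, 96.5 kHz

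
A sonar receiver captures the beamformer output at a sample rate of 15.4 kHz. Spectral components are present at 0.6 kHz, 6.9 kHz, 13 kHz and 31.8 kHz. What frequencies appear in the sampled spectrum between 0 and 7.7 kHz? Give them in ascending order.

0.6 kHz, 1 kHz, 2.4 kHz, 6.9 kHz

fs/2 = 7.7 kHz.
0.6 kHz ≤ fs/2 = 7.7 kHz, passes unchanged.
6.9 kHz ≤ fs/2 = 7.7 kHz, passes unchanged.
13 kHz > fs/2 = 7.7 kHz, folds to fs − 13 kHz = 2.4 kHz.
31.8 kHz mod fs = 1 kHz.
1 kHz ≤ fs/2 = 7.7 kHz, appears at 1 kHz.
Distinct values: {0.6 kHz, 1 kHz, 2.4 kHz, 6.9 kHz}.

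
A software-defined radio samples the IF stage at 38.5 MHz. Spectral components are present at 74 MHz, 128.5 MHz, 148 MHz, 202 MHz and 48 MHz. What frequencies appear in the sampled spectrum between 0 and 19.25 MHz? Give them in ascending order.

fs/2 = 19.25 MHz.
74 MHz mod fs = 35.5 MHz.
35.5 MHz > fs/2 = 19.25 MHz, folds to fs − 35.5 MHz = 3 MHz.
128.5 MHz mod fs = 13 MHz.
13 MHz ≤ fs/2 = 19.25 MHz, appears at 13 MHz.
148 MHz mod fs = 32.5 MHz.
32.5 MHz > fs/2 = 19.25 MHz, folds to fs − 32.5 MHz = 6 MHz.
202 MHz mod fs = 9.5 MHz.
9.5 MHz ≤ fs/2 = 19.25 MHz, appears at 9.5 MHz.
48 MHz mod fs = 9.5 MHz.
9.5 MHz ≤ fs/2 = 19.25 MHz, appears at 9.5 MHz.
Distinct values: {3 MHz, 6 MHz, 9.5 MHz, 13 MHz}.

3 MHz, 6 MHz, 9.5 MHz, 13 MHz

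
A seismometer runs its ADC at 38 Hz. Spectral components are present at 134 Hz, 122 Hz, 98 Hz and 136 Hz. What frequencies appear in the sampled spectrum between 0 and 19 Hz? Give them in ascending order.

fs/2 = 19 Hz.
134 Hz mod fs = 20 Hz.
20 Hz > fs/2 = 19 Hz, folds to fs − 20 Hz = 18 Hz.
122 Hz mod fs = 8 Hz.
8 Hz ≤ fs/2 = 19 Hz, appears at 8 Hz.
98 Hz mod fs = 22 Hz.
22 Hz > fs/2 = 19 Hz, folds to fs − 22 Hz = 16 Hz.
136 Hz mod fs = 22 Hz.
22 Hz > fs/2 = 19 Hz, folds to fs − 22 Hz = 16 Hz.
Distinct values: {8 Hz, 16 Hz, 18 Hz}.

8 Hz, 16 Hz, 18 Hz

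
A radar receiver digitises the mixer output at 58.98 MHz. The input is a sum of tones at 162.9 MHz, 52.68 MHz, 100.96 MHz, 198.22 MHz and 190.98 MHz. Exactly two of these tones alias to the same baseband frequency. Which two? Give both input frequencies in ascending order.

162.9 MHz, 190.98 MHz

fs/2 = 29.49 MHz.
162.9 MHz mod fs = 44.94 MHz.
44.94 MHz > fs/2 = 29.49 MHz, folds to fs − 44.94 MHz = 14.04 MHz.
52.68 MHz > fs/2 = 29.49 MHz, folds to fs − 52.68 MHz = 6.3 MHz.
100.96 MHz mod fs = 41.98 MHz.
41.98 MHz > fs/2 = 29.49 MHz, folds to fs − 41.98 MHz = 17 MHz.
198.22 MHz mod fs = 21.28 MHz.
21.28 MHz ≤ fs/2 = 29.49 MHz, appears at 21.28 MHz.
190.98 MHz mod fs = 14.04 MHz.
14.04 MHz ≤ fs/2 = 29.49 MHz, appears at 14.04 MHz.
162.9 MHz and 190.98 MHz both map to 14.04 MHz.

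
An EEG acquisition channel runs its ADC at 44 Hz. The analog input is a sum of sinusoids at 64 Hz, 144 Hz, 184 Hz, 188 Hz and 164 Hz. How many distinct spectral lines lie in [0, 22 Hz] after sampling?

fs/2 = 22 Hz.
64 Hz mod fs = 20 Hz.
20 Hz ≤ fs/2 = 22 Hz, appears at 20 Hz.
144 Hz mod fs = 12 Hz.
12 Hz ≤ fs/2 = 22 Hz, appears at 12 Hz.
184 Hz mod fs = 8 Hz.
8 Hz ≤ fs/2 = 22 Hz, appears at 8 Hz.
188 Hz mod fs = 12 Hz.
12 Hz ≤ fs/2 = 22 Hz, appears at 12 Hz.
164 Hz mod fs = 32 Hz.
32 Hz > fs/2 = 22 Hz, folds to fs − 32 Hz = 12 Hz.
Distinct values: {8 Hz, 12 Hz, 20 Hz} → 3.

3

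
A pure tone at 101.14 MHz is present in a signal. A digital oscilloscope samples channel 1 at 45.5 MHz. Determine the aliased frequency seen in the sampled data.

101.14 MHz mod fs = 10.14 MHz.
10.14 MHz ≤ fs/2 = 22.75 MHz, appears at 10.14 MHz.

10.14 MHz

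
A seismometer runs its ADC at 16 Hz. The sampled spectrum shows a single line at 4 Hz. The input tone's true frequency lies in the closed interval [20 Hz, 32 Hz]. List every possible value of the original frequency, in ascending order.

20 Hz, 28 Hz

Frequencies that alias to 4 Hz are k·fs ± 4 Hz for integer k ≥ 0.
k=0: 4 Hz.
k=1: 12 Hz, 20 Hz.
k=2: 28 Hz, 36 Hz.
k=3: 44 Hz, 52 Hz.
Within [20 Hz, 32 Hz]: 20 Hz, 28 Hz.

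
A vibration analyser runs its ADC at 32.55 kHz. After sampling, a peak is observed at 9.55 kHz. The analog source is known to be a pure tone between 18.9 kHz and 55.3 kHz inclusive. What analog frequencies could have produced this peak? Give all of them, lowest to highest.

23 kHz, 42.1 kHz

Frequencies that alias to 9.55 kHz are k·fs ± 9.55 kHz for integer k ≥ 0.
k=0: 9.55 kHz.
k=1: 23 kHz, 42.1 kHz.
k=2: 55.55 kHz, 74.65 kHz.
Within [18.9 kHz, 55.3 kHz]: 23 kHz, 42.1 kHz.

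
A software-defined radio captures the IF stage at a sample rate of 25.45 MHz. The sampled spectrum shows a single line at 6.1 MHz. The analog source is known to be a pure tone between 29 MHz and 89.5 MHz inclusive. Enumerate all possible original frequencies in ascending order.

Frequencies that alias to 6.1 MHz are k·fs ± 6.1 MHz for integer k ≥ 0.
k=0: 6.1 MHz.
k=1: 19.35 MHz, 31.55 MHz.
k=2: 44.8 MHz, 57 MHz.
k=3: 70.25 MHz, 82.45 MHz.
k=4: 95.7 MHz, 107.9 MHz.
Within [29 MHz, 89.5 MHz]: 31.55 MHz, 44.8 MHz, 57 MHz, 70.25 MHz, 82.45 MHz.

31.55 MHz, 44.8 MHz, 57 MHz, 70.25 MHz, 82.45 MHz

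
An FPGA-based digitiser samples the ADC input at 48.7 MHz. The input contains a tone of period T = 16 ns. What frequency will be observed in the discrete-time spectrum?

T = 16 ns → f = 1/T = 62.5 MHz.
62.5 MHz mod fs = 13.8 MHz.
13.8 MHz ≤ fs/2 = 24.35 MHz, appears at 13.8 MHz.

13.8 MHz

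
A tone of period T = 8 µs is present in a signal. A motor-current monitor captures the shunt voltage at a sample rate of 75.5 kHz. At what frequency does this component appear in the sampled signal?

26 kHz

T = 8 µs → f = 1/T = 125 kHz.
125 kHz mod fs = 49.5 kHz.
49.5 kHz > fs/2 = 37.75 kHz, folds to fs − 49.5 kHz = 26 kHz.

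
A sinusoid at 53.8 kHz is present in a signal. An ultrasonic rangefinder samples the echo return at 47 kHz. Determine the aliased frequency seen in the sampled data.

6.8 kHz

53.8 kHz mod fs = 6.8 kHz.
6.8 kHz ≤ fs/2 = 23.5 kHz, appears at 6.8 kHz.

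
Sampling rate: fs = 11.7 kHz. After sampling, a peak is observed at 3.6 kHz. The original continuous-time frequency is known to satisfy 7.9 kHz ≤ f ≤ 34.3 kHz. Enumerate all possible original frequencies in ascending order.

8.1 kHz, 15.3 kHz, 19.8 kHz, 27 kHz, 31.5 kHz

Frequencies that alias to 3.6 kHz are k·fs ± 3.6 kHz for integer k ≥ 0.
k=0: 3.6 kHz.
k=1: 8.1 kHz, 15.3 kHz.
k=2: 19.8 kHz, 27 kHz.
k=3: 31.5 kHz, 38.7 kHz.
k=4: 43.2 kHz, 50.4 kHz.
Within [7.9 kHz, 34.3 kHz]: 8.1 kHz, 15.3 kHz, 19.8 kHz, 27 kHz, 31.5 kHz.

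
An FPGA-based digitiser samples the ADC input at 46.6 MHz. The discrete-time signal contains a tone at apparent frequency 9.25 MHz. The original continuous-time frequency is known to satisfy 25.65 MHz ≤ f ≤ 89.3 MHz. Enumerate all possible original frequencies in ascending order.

Frequencies that alias to 9.25 MHz are k·fs ± 9.25 MHz for integer k ≥ 0.
k=0: 9.25 MHz.
k=1: 37.35 MHz, 55.85 MHz.
k=2: 83.95 MHz, 102.45 MHz.
k=3: 130.55 MHz, 149.05 MHz.
Within [25.65 MHz, 89.3 MHz]: 37.35 MHz, 55.85 MHz, 83.95 MHz.

37.35 MHz, 55.85 MHz, 83.95 MHz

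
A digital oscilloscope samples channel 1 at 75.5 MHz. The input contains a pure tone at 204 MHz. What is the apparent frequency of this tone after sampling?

204 MHz mod fs = 53 MHz.
53 MHz > fs/2 = 37.75 MHz, folds to fs − 53 MHz = 22.5 MHz.

22.5 MHz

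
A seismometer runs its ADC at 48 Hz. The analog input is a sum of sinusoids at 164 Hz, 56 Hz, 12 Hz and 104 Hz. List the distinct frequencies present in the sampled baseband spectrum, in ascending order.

8 Hz, 12 Hz, 20 Hz

fs/2 = 24 Hz.
164 Hz mod fs = 20 Hz.
20 Hz ≤ fs/2 = 24 Hz, appears at 20 Hz.
56 Hz mod fs = 8 Hz.
8 Hz ≤ fs/2 = 24 Hz, appears at 8 Hz.
12 Hz ≤ fs/2 = 24 Hz, passes unchanged.
104 Hz mod fs = 8 Hz.
8 Hz ≤ fs/2 = 24 Hz, appears at 8 Hz.
Distinct values: {8 Hz, 12 Hz, 20 Hz}.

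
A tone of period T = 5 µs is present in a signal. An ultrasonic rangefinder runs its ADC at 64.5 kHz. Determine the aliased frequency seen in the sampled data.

6.5 kHz

T = 5 µs → f = 1/T = 200 kHz.
200 kHz mod fs = 6.5 kHz.
6.5 kHz ≤ fs/2 = 32.25 kHz, appears at 6.5 kHz.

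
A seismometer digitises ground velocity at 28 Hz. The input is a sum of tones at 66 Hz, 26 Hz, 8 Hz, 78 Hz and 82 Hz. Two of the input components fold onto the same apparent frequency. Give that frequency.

2 Hz

fs/2 = 14 Hz.
66 Hz mod fs = 10 Hz.
10 Hz ≤ fs/2 = 14 Hz, appears at 10 Hz.
26 Hz > fs/2 = 14 Hz, folds to fs − 26 Hz = 2 Hz.
8 Hz ≤ fs/2 = 14 Hz, passes unchanged.
78 Hz mod fs = 22 Hz.
22 Hz > fs/2 = 14 Hz, folds to fs − 22 Hz = 6 Hz.
82 Hz mod fs = 26 Hz.
26 Hz > fs/2 = 14 Hz, folds to fs − 26 Hz = 2 Hz.
26 Hz and 82 Hz both map to 2 Hz.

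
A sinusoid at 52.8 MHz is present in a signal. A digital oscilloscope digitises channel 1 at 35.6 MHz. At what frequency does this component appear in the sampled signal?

17.2 MHz

52.8 MHz mod fs = 17.2 MHz.
17.2 MHz ≤ fs/2 = 17.8 MHz, appears at 17.2 MHz.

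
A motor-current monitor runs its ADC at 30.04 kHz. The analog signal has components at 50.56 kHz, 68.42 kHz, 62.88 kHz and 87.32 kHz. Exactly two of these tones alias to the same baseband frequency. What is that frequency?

2.8 kHz

fs/2 = 15.02 kHz.
50.56 kHz mod fs = 20.52 kHz.
20.52 kHz > fs/2 = 15.02 kHz, folds to fs − 20.52 kHz = 9.52 kHz.
68.42 kHz mod fs = 8.34 kHz.
8.34 kHz ≤ fs/2 = 15.02 kHz, appears at 8.34 kHz.
62.88 kHz mod fs = 2.8 kHz.
2.8 kHz ≤ fs/2 = 15.02 kHz, appears at 2.8 kHz.
87.32 kHz mod fs = 27.24 kHz.
27.24 kHz > fs/2 = 15.02 kHz, folds to fs − 27.24 kHz = 2.8 kHz.
62.88 kHz and 87.32 kHz both map to 2.8 kHz.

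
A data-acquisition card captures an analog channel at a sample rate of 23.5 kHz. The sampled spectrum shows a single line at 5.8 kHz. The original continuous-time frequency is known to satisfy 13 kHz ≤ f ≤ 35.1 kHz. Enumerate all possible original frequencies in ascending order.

Frequencies that alias to 5.8 kHz are k·fs ± 5.8 kHz for integer k ≥ 0.
k=0: 5.8 kHz.
k=1: 17.7 kHz, 29.3 kHz.
k=2: 41.2 kHz, 52.8 kHz.
Within [13 kHz, 35.1 kHz]: 17.7 kHz, 29.3 kHz.

17.7 kHz, 29.3 kHz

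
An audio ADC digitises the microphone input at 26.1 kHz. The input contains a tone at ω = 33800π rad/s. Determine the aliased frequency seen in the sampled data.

ω = 33800π rad/s → f = ω/(2π) = 16900 Hz = 16.9 kHz.
16.9 kHz > fs/2 = 13.05 kHz, folds to fs − 16.9 kHz = 9.2 kHz.

9.2 kHz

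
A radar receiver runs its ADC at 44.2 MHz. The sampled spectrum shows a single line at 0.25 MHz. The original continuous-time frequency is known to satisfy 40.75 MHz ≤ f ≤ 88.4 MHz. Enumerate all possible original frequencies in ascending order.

Frequencies that alias to 0.25 MHz are k·fs ± 0.25 MHz for integer k ≥ 0.
k=0: 0.25 MHz.
k=1: 43.95 MHz, 44.45 MHz.
k=2: 88.15 MHz, 88.65 MHz.
k=3: 132.35 MHz, 132.85 MHz.
Within [40.75 MHz, 88.4 MHz]: 43.95 MHz, 44.45 MHz, 88.15 MHz.

43.95 MHz, 44.45 MHz, 88.15 MHz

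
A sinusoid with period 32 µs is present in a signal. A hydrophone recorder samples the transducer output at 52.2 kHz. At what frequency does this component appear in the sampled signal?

20.95 kHz

T = 32 µs → f = 1/T = 31.25 kHz.
31.25 kHz > fs/2 = 26.1 kHz, folds to fs − 31.25 kHz = 20.95 kHz.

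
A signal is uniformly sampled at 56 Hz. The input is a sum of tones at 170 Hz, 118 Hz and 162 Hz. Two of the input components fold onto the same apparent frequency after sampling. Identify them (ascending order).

118 Hz, 162 Hz

fs/2 = 28 Hz.
170 Hz mod fs = 2 Hz.
2 Hz ≤ fs/2 = 28 Hz, appears at 2 Hz.
118 Hz mod fs = 6 Hz.
6 Hz ≤ fs/2 = 28 Hz, appears at 6 Hz.
162 Hz mod fs = 50 Hz.
50 Hz > fs/2 = 28 Hz, folds to fs − 50 Hz = 6 Hz.
118 Hz and 162 Hz both map to 6 Hz.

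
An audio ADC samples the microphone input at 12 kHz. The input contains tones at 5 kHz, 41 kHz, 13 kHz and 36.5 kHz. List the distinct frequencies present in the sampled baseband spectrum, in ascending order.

fs/2 = 6 kHz.
5 kHz ≤ fs/2 = 6 kHz, passes unchanged.
41 kHz mod fs = 5 kHz.
5 kHz ≤ fs/2 = 6 kHz, appears at 5 kHz.
13 kHz mod fs = 1 kHz.
1 kHz ≤ fs/2 = 6 kHz, appears at 1 kHz.
36.5 kHz mod fs = 0.5 kHz.
0.5 kHz ≤ fs/2 = 6 kHz, appears at 0.5 kHz.
Distinct values: {0.5 kHz, 1 kHz, 5 kHz}.

0.5 kHz, 1 kHz, 5 kHz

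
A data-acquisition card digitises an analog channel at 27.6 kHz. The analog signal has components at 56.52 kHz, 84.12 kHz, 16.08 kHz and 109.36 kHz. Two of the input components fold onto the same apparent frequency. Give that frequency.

fs/2 = 13.8 kHz.
56.52 kHz mod fs = 1.32 kHz.
1.32 kHz ≤ fs/2 = 13.8 kHz, appears at 1.32 kHz.
84.12 kHz mod fs = 1.32 kHz.
1.32 kHz ≤ fs/2 = 13.8 kHz, appears at 1.32 kHz.
16.08 kHz > fs/2 = 13.8 kHz, folds to fs − 16.08 kHz = 11.52 kHz.
109.36 kHz mod fs = 26.56 kHz.
26.56 kHz > fs/2 = 13.8 kHz, folds to fs − 26.56 kHz = 1.04 kHz.
56.52 kHz and 84.12 kHz both map to 1.32 kHz.

1.32 kHz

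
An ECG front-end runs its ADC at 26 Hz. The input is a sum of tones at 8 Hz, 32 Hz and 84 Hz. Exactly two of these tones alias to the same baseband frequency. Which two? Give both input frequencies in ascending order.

32 Hz, 84 Hz

fs/2 = 13 Hz.
8 Hz ≤ fs/2 = 13 Hz, passes unchanged.
32 Hz mod fs = 6 Hz.
6 Hz ≤ fs/2 = 13 Hz, appears at 6 Hz.
84 Hz mod fs = 6 Hz.
6 Hz ≤ fs/2 = 13 Hz, appears at 6 Hz.
32 Hz and 84 Hz both map to 6 Hz.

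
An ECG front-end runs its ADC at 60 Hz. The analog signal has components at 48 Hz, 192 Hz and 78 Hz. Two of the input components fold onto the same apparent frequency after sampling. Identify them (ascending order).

48 Hz, 192 Hz

fs/2 = 30 Hz.
48 Hz > fs/2 = 30 Hz, folds to fs − 48 Hz = 12 Hz.
192 Hz mod fs = 12 Hz.
12 Hz ≤ fs/2 = 30 Hz, appears at 12 Hz.
78 Hz mod fs = 18 Hz.
18 Hz ≤ fs/2 = 30 Hz, appears at 18 Hz.
48 Hz and 192 Hz both map to 12 Hz.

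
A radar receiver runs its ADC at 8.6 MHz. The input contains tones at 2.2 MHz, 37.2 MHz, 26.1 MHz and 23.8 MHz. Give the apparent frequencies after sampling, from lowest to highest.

fs/2 = 4.3 MHz.
2.2 MHz ≤ fs/2 = 4.3 MHz, passes unchanged.
37.2 MHz mod fs = 2.8 MHz.
2.8 MHz ≤ fs/2 = 4.3 MHz, appears at 2.8 MHz.
26.1 MHz mod fs = 0.3 MHz.
0.3 MHz ≤ fs/2 = 4.3 MHz, appears at 0.3 MHz.
23.8 MHz mod fs = 6.6 MHz.
6.6 MHz > fs/2 = 4.3 MHz, folds to fs − 6.6 MHz = 2 MHz.
Distinct values: {0.3 MHz, 2 MHz, 2.2 MHz, 2.8 MHz}.

0.3 MHz, 2 MHz, 2.2 MHz, 2.8 MHz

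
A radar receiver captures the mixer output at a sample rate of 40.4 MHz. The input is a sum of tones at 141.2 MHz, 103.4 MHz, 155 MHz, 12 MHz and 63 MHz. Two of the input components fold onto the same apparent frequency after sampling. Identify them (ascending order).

fs/2 = 20.2 MHz.
141.2 MHz mod fs = 20 MHz.
20 MHz ≤ fs/2 = 20.2 MHz, appears at 20 MHz.
103.4 MHz mod fs = 22.6 MHz.
22.6 MHz > fs/2 = 20.2 MHz, folds to fs − 22.6 MHz = 17.8 MHz.
155 MHz mod fs = 33.8 MHz.
33.8 MHz > fs/2 = 20.2 MHz, folds to fs − 33.8 MHz = 6.6 MHz.
12 MHz ≤ fs/2 = 20.2 MHz, passes unchanged.
63 MHz mod fs = 22.6 MHz.
22.6 MHz > fs/2 = 20.2 MHz, folds to fs − 22.6 MHz = 17.8 MHz.
63 MHz and 103.4 MHz both map to 17.8 MHz.

63 MHz, 103.4 MHz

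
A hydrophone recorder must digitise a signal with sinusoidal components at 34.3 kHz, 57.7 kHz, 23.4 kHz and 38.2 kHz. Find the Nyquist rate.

115.4 kHz

Highest-frequency component: 57.7 kHz.
Nyquist rate = 2 × 57.7 kHz = 115.4 kHz.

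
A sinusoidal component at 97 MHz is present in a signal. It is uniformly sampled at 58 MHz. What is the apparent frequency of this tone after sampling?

19 MHz

97 MHz mod fs = 39 MHz.
39 MHz > fs/2 = 29 MHz, folds to fs − 39 MHz = 19 MHz.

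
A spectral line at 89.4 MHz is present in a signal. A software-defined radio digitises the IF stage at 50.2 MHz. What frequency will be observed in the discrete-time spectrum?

89.4 MHz mod fs = 39.2 MHz.
39.2 MHz > fs/2 = 25.1 MHz, folds to fs − 39.2 MHz = 11 MHz.

11 MHz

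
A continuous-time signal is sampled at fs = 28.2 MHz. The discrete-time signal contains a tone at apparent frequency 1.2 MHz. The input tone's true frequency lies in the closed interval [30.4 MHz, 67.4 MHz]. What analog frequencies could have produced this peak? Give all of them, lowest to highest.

55.2 MHz, 57.6 MHz

Frequencies that alias to 1.2 MHz are k·fs ± 1.2 MHz for integer k ≥ 0.
k=0: 1.2 MHz.
k=1: 27 MHz, 29.4 MHz.
k=2: 55.2 MHz, 57.6 MHz.
k=3: 83.4 MHz, 85.8 MHz.
Within [30.4 MHz, 67.4 MHz]: 55.2 MHz, 57.6 MHz.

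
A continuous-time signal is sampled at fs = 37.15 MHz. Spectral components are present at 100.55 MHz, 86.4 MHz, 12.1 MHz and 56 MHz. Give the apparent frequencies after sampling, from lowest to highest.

10.9 MHz, 12.1 MHz, 18.3 MHz

fs/2 = 18.575 MHz.
100.55 MHz mod fs = 26.25 MHz.
26.25 MHz > fs/2 = 18.575 MHz, folds to fs − 26.25 MHz = 10.9 MHz.
86.4 MHz mod fs = 12.1 MHz.
12.1 MHz ≤ fs/2 = 18.575 MHz, appears at 12.1 MHz.
12.1 MHz ≤ fs/2 = 18.575 MHz, passes unchanged.
56 MHz mod fs = 18.85 MHz.
18.85 MHz > fs/2 = 18.575 MHz, folds to fs − 18.85 MHz = 18.3 MHz.
Distinct values: {10.9 MHz, 12.1 MHz, 18.3 MHz}.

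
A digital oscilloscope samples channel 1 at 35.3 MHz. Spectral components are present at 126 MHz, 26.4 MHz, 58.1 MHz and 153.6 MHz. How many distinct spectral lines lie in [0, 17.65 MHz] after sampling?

fs/2 = 17.65 MHz.
126 MHz mod fs = 20.1 MHz.
20.1 MHz > fs/2 = 17.65 MHz, folds to fs − 20.1 MHz = 15.2 MHz.
26.4 MHz > fs/2 = 17.65 MHz, folds to fs − 26.4 MHz = 8.9 MHz.
58.1 MHz mod fs = 22.8 MHz.
22.8 MHz > fs/2 = 17.65 MHz, folds to fs − 22.8 MHz = 12.5 MHz.
153.6 MHz mod fs = 12.4 MHz.
12.4 MHz ≤ fs/2 = 17.65 MHz, appears at 12.4 MHz.
Distinct values: {8.9 MHz, 12.4 MHz, 12.5 MHz, 15.2 MHz} → 4.

4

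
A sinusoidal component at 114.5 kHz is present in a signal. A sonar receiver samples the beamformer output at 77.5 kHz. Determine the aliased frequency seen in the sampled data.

37 kHz

114.5 kHz mod fs = 37 kHz.
37 kHz ≤ fs/2 = 38.75 kHz, appears at 37 kHz.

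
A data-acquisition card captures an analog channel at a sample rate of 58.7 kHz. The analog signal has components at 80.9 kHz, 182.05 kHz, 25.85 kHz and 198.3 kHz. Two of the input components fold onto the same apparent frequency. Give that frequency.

22.2 kHz

fs/2 = 29.35 kHz.
80.9 kHz mod fs = 22.2 kHz.
22.2 kHz ≤ fs/2 = 29.35 kHz, appears at 22.2 kHz.
182.05 kHz mod fs = 5.95 kHz.
5.95 kHz ≤ fs/2 = 29.35 kHz, appears at 5.95 kHz.
25.85 kHz ≤ fs/2 = 29.35 kHz, passes unchanged.
198.3 kHz mod fs = 22.2 kHz.
22.2 kHz ≤ fs/2 = 29.35 kHz, appears at 22.2 kHz.
80.9 kHz and 198.3 kHz both map to 22.2 kHz.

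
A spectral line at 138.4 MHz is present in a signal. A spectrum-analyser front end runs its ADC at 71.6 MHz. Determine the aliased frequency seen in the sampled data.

138.4 MHz mod fs = 66.8 MHz.
66.8 MHz > fs/2 = 35.8 MHz, folds to fs − 66.8 MHz = 4.8 MHz.

4.8 MHz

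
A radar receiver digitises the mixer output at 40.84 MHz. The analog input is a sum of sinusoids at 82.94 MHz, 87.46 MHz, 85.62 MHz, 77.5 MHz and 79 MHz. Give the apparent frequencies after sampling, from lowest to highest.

1.26 MHz, 2.68 MHz, 3.94 MHz, 4.18 MHz, 5.78 MHz

fs/2 = 20.42 MHz.
82.94 MHz mod fs = 1.26 MHz.
1.26 MHz ≤ fs/2 = 20.42 MHz, appears at 1.26 MHz.
87.46 MHz mod fs = 5.78 MHz.
5.78 MHz ≤ fs/2 = 20.42 MHz, appears at 5.78 MHz.
85.62 MHz mod fs = 3.94 MHz.
3.94 MHz ≤ fs/2 = 20.42 MHz, appears at 3.94 MHz.
77.5 MHz mod fs = 36.66 MHz.
36.66 MHz > fs/2 = 20.42 MHz, folds to fs − 36.66 MHz = 4.18 MHz.
79 MHz mod fs = 38.16 MHz.
38.16 MHz > fs/2 = 20.42 MHz, folds to fs − 38.16 MHz = 2.68 MHz.
Distinct values: {1.26 MHz, 2.68 MHz, 3.94 MHz, 4.18 MHz, 5.78 MHz}.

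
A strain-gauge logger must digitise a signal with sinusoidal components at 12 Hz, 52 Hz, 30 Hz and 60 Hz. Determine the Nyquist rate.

Highest-frequency component: 60 Hz.
Nyquist rate = 2 × 60 Hz = 120 Hz.

120 Hz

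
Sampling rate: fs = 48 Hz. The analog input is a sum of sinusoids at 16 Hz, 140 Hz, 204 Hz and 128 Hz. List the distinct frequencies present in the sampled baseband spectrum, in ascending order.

4 Hz, 12 Hz, 16 Hz

fs/2 = 24 Hz.
16 Hz ≤ fs/2 = 24 Hz, passes unchanged.
140 Hz mod fs = 44 Hz.
44 Hz > fs/2 = 24 Hz, folds to fs − 44 Hz = 4 Hz.
204 Hz mod fs = 12 Hz.
12 Hz ≤ fs/2 = 24 Hz, appears at 12 Hz.
128 Hz mod fs = 32 Hz.
32 Hz > fs/2 = 24 Hz, folds to fs − 32 Hz = 16 Hz.
Distinct values: {4 Hz, 12 Hz, 16 Hz}.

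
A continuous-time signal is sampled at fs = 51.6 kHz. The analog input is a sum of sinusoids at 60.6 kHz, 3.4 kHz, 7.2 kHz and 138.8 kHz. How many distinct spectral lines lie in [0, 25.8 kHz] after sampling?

fs/2 = 25.8 kHz.
60.6 kHz mod fs = 9 kHz.
9 kHz ≤ fs/2 = 25.8 kHz, appears at 9 kHz.
3.4 kHz ≤ fs/2 = 25.8 kHz, passes unchanged.
7.2 kHz ≤ fs/2 = 25.8 kHz, passes unchanged.
138.8 kHz mod fs = 35.6 kHz.
35.6 kHz > fs/2 = 25.8 kHz, folds to fs − 35.6 kHz = 16 kHz.
Distinct values: {3.4 kHz, 7.2 kHz, 9 kHz, 16 kHz} → 4.

4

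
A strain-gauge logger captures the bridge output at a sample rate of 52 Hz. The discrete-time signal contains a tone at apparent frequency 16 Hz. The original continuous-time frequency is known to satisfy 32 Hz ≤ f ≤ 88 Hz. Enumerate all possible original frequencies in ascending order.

Frequencies that alias to 16 Hz are k·fs ± 16 Hz for integer k ≥ 0.
k=0: 16 Hz.
k=1: 36 Hz, 68 Hz.
k=2: 88 Hz, 120 Hz.
k=3: 140 Hz, 172 Hz.
Within [32 Hz, 88 Hz]: 36 Hz, 68 Hz, 88 Hz.

36 Hz, 68 Hz, 88 Hz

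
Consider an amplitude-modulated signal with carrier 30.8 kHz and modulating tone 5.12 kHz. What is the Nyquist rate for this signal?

71.84 kHz

AM sidebands sit at fc ± fm = 25.68 kHz and 35.92 kHz.
Highest-frequency component: 35.92 kHz.
Nyquist rate = 2 × 35.92 kHz = 71.84 kHz.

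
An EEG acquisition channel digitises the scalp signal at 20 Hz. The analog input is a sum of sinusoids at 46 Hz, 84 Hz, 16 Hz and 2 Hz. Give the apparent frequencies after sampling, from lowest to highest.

2 Hz, 4 Hz, 6 Hz

fs/2 = 10 Hz.
46 Hz mod fs = 6 Hz.
6 Hz ≤ fs/2 = 10 Hz, appears at 6 Hz.
84 Hz mod fs = 4 Hz.
4 Hz ≤ fs/2 = 10 Hz, appears at 4 Hz.
16 Hz > fs/2 = 10 Hz, folds to fs − 16 Hz = 4 Hz.
2 Hz ≤ fs/2 = 10 Hz, passes unchanged.
Distinct values: {2 Hz, 4 Hz, 6 Hz}.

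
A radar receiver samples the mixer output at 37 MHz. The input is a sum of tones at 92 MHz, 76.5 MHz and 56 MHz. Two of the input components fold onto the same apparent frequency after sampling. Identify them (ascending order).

fs/2 = 18.5 MHz.
92 MHz mod fs = 18 MHz.
18 MHz ≤ fs/2 = 18.5 MHz, appears at 18 MHz.
76.5 MHz mod fs = 2.5 MHz.
2.5 MHz ≤ fs/2 = 18.5 MHz, appears at 2.5 MHz.
56 MHz mod fs = 19 MHz.
19 MHz > fs/2 = 18.5 MHz, folds to fs − 19 MHz = 18 MHz.
56 MHz and 92 MHz both map to 18 MHz.

56 MHz, 92 MHz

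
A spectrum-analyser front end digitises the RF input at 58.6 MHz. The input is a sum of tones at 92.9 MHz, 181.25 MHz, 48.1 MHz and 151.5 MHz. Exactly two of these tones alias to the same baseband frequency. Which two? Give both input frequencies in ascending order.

fs/2 = 29.3 MHz.
92.9 MHz mod fs = 34.3 MHz.
34.3 MHz > fs/2 = 29.3 MHz, folds to fs − 34.3 MHz = 24.3 MHz.
181.25 MHz mod fs = 5.45 MHz.
5.45 MHz ≤ fs/2 = 29.3 MHz, appears at 5.45 MHz.
48.1 MHz > fs/2 = 29.3 MHz, folds to fs − 48.1 MHz = 10.5 MHz.
151.5 MHz mod fs = 34.3 MHz.
34.3 MHz > fs/2 = 29.3 MHz, folds to fs − 34.3 MHz = 24.3 MHz.
92.9 MHz and 151.5 MHz both map to 24.3 MHz.

92.9 MHz, 151.5 MHz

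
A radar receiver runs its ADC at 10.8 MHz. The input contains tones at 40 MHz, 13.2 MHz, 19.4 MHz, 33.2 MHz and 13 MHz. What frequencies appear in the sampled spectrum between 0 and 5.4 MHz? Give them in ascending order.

0.8 MHz, 2.2 MHz, 2.4 MHz, 3.2 MHz

fs/2 = 5.4 MHz.
40 MHz mod fs = 7.6 MHz.
7.6 MHz > fs/2 = 5.4 MHz, folds to fs − 7.6 MHz = 3.2 MHz.
13.2 MHz mod fs = 2.4 MHz.
2.4 MHz ≤ fs/2 = 5.4 MHz, appears at 2.4 MHz.
19.4 MHz mod fs = 8.6 MHz.
8.6 MHz > fs/2 = 5.4 MHz, folds to fs − 8.6 MHz = 2.2 MHz.
33.2 MHz mod fs = 0.8 MHz.
0.8 MHz ≤ fs/2 = 5.4 MHz, appears at 0.8 MHz.
13 MHz mod fs = 2.2 MHz.
2.2 MHz ≤ fs/2 = 5.4 MHz, appears at 2.2 MHz.
Distinct values: {0.8 MHz, 2.2 MHz, 2.4 MHz, 3.2 MHz}.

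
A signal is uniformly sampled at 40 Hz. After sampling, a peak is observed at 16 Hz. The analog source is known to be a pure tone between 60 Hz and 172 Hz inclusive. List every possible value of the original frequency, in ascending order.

64 Hz, 96 Hz, 104 Hz, 136 Hz, 144 Hz

Frequencies that alias to 16 Hz are k·fs ± 16 Hz for integer k ≥ 0.
k=0: 16 Hz.
k=1: 24 Hz, 56 Hz.
k=2: 64 Hz, 96 Hz.
k=3: 104 Hz, 136 Hz.
k=4: 144 Hz, 176 Hz.
k=5: 184 Hz, 216 Hz.
Within [60 Hz, 172 Hz]: 64 Hz, 96 Hz, 104 Hz, 136 Hz, 144 Hz.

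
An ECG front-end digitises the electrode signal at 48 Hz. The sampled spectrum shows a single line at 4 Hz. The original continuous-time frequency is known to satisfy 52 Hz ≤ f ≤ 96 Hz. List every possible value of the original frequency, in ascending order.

52 Hz, 92 Hz

Frequencies that alias to 4 Hz are k·fs ± 4 Hz for integer k ≥ 0.
k=0: 4 Hz.
k=1: 44 Hz, 52 Hz.
k=2: 92 Hz, 100 Hz.
k=3: 140 Hz, 148 Hz.
Within [52 Hz, 96 Hz]: 52 Hz, 92 Hz.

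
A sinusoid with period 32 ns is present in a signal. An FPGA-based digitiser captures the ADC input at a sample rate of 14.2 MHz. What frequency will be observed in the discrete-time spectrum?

2.85 MHz

T = 32 ns → f = 1/T = 31.25 MHz.
31.25 MHz mod fs = 2.85 MHz.
2.85 MHz ≤ fs/2 = 7.1 MHz, appears at 2.85 MHz.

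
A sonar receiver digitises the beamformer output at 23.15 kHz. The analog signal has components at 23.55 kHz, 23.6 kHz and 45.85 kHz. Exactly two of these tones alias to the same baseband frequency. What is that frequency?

0.45 kHz

fs/2 = 11.575 kHz.
23.55 kHz mod fs = 0.4 kHz.
0.4 kHz ≤ fs/2 = 11.575 kHz, appears at 0.4 kHz.
23.6 kHz mod fs = 0.45 kHz.
0.45 kHz ≤ fs/2 = 11.575 kHz, appears at 0.45 kHz.
45.85 kHz mod fs = 22.7 kHz.
22.7 kHz > fs/2 = 11.575 kHz, folds to fs − 22.7 kHz = 0.45 kHz.
23.6 kHz and 45.85 kHz both map to 0.45 kHz.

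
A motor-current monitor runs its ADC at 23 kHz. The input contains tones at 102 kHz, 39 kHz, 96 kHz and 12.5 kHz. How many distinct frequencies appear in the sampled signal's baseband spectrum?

4

fs/2 = 11.5 kHz.
102 kHz mod fs = 10 kHz.
10 kHz ≤ fs/2 = 11.5 kHz, appears at 10 kHz.
39 kHz mod fs = 16 kHz.
16 kHz > fs/2 = 11.5 kHz, folds to fs − 16 kHz = 7 kHz.
96 kHz mod fs = 4 kHz.
4 kHz ≤ fs/2 = 11.5 kHz, appears at 4 kHz.
12.5 kHz > fs/2 = 11.5 kHz, folds to fs − 12.5 kHz = 10.5 kHz.
Distinct values: {4 kHz, 7 kHz, 10 kHz, 10.5 kHz} → 4.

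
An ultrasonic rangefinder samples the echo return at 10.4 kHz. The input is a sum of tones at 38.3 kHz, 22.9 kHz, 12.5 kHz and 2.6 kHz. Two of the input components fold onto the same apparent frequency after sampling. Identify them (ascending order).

12.5 kHz, 22.9 kHz

fs/2 = 5.2 kHz.
38.3 kHz mod fs = 7.1 kHz.
7.1 kHz > fs/2 = 5.2 kHz, folds to fs − 7.1 kHz = 3.3 kHz.
22.9 kHz mod fs = 2.1 kHz.
2.1 kHz ≤ fs/2 = 5.2 kHz, appears at 2.1 kHz.
12.5 kHz mod fs = 2.1 kHz.
2.1 kHz ≤ fs/2 = 5.2 kHz, appears at 2.1 kHz.
2.6 kHz ≤ fs/2 = 5.2 kHz, passes unchanged.
12.5 kHz and 22.9 kHz both map to 2.1 kHz.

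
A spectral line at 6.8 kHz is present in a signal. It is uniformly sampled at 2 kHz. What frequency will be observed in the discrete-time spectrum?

6.8 kHz mod fs = 0.8 kHz.
0.8 kHz ≤ fs/2 = 1 kHz, appears at 0.8 kHz.

0.8 kHz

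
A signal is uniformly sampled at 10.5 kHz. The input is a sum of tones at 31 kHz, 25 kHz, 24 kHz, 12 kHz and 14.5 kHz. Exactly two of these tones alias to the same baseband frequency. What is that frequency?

fs/2 = 5.25 kHz.
31 kHz mod fs = 10 kHz.
10 kHz > fs/2 = 5.25 kHz, folds to fs − 10 kHz = 0.5 kHz.
25 kHz mod fs = 4 kHz.
4 kHz ≤ fs/2 = 5.25 kHz, appears at 4 kHz.
24 kHz mod fs = 3 kHz.
3 kHz ≤ fs/2 = 5.25 kHz, appears at 3 kHz.
12 kHz mod fs = 1.5 kHz.
1.5 kHz ≤ fs/2 = 5.25 kHz, appears at 1.5 kHz.
14.5 kHz mod fs = 4 kHz.
4 kHz ≤ fs/2 = 5.25 kHz, appears at 4 kHz.
14.5 kHz and 25 kHz both map to 4 kHz.

4 kHz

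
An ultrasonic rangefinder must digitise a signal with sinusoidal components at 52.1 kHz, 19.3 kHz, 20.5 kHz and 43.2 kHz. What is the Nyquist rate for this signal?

104.2 kHz

Highest-frequency component: 52.1 kHz.
Nyquist rate = 2 × 52.1 kHz = 104.2 kHz.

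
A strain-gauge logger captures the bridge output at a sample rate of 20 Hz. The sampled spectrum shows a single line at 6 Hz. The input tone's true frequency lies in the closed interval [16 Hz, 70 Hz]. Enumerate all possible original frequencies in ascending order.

26 Hz, 34 Hz, 46 Hz, 54 Hz, 66 Hz

Frequencies that alias to 6 Hz are k·fs ± 6 Hz for integer k ≥ 0.
k=0: 6 Hz.
k=1: 14 Hz, 26 Hz.
k=2: 34 Hz, 46 Hz.
k=3: 54 Hz, 66 Hz.
k=4: 74 Hz, 86 Hz.
Within [16 Hz, 70 Hz]: 26 Hz, 34 Hz, 46 Hz, 54 Hz, 66 Hz.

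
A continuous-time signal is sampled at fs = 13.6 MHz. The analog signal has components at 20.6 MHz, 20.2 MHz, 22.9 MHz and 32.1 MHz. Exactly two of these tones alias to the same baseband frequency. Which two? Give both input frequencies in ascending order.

fs/2 = 6.8 MHz.
20.6 MHz mod fs = 7 MHz.
7 MHz > fs/2 = 6.8 MHz, folds to fs − 7 MHz = 6.6 MHz.
20.2 MHz mod fs = 6.6 MHz.
6.6 MHz ≤ fs/2 = 6.8 MHz, appears at 6.6 MHz.
22.9 MHz mod fs = 9.3 MHz.
9.3 MHz > fs/2 = 6.8 MHz, folds to fs − 9.3 MHz = 4.3 MHz.
32.1 MHz mod fs = 4.9 MHz.
4.9 MHz ≤ fs/2 = 6.8 MHz, appears at 4.9 MHz.
20.2 MHz and 20.6 MHz both map to 6.6 MHz.

20.2 MHz, 20.6 MHz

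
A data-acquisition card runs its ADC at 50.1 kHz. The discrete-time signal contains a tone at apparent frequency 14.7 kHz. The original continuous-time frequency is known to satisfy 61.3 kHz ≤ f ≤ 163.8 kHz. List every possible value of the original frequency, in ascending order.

Frequencies that alias to 14.7 kHz are k·fs ± 14.7 kHz for integer k ≥ 0.
k=0: 14.7 kHz.
k=1: 35.4 kHz, 64.8 kHz.
k=2: 85.5 kHz, 114.9 kHz.
k=3: 135.6 kHz, 165 kHz.
k=4: 185.7 kHz, 215.1 kHz.
Within [61.3 kHz, 163.8 kHz]: 64.8 kHz, 85.5 kHz, 114.9 kHz, 135.6 kHz.

64.8 kHz, 85.5 kHz, 114.9 kHz, 135.6 kHz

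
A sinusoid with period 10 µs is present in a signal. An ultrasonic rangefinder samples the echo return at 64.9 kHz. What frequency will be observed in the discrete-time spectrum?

T = 10 µs → f = 1/T = 100 kHz.
100 kHz mod fs = 35.1 kHz.
35.1 kHz > fs/2 = 32.45 kHz, folds to fs − 35.1 kHz = 29.8 kHz.

29.8 kHz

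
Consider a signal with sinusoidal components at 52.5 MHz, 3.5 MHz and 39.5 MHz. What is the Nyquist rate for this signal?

105 MHz

Highest-frequency component: 52.5 MHz.
Nyquist rate = 2 × 52.5 MHz = 105 MHz.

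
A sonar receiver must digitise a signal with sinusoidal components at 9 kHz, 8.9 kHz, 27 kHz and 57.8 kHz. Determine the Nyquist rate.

115.6 kHz

Highest-frequency component: 57.8 kHz.
Nyquist rate = 2 × 57.8 kHz = 115.6 kHz.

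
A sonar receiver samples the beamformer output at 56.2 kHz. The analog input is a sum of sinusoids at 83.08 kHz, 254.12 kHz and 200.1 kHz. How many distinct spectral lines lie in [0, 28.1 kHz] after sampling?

fs/2 = 28.1 kHz.
83.08 kHz mod fs = 26.88 kHz.
26.88 kHz ≤ fs/2 = 28.1 kHz, appears at 26.88 kHz.
254.12 kHz mod fs = 29.32 kHz.
29.32 kHz > fs/2 = 28.1 kHz, folds to fs − 29.32 kHz = 26.88 kHz.
200.1 kHz mod fs = 31.5 kHz.
31.5 kHz > fs/2 = 28.1 kHz, folds to fs − 31.5 kHz = 24.7 kHz.
Distinct values: {24.7 kHz, 26.88 kHz} → 2.

2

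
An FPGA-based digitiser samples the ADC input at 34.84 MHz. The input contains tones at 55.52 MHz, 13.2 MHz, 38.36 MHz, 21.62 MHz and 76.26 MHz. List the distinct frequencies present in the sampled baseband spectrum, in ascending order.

fs/2 = 17.42 MHz.
55.52 MHz mod fs = 20.68 MHz.
20.68 MHz > fs/2 = 17.42 MHz, folds to fs − 20.68 MHz = 14.16 MHz.
13.2 MHz ≤ fs/2 = 17.42 MHz, passes unchanged.
38.36 MHz mod fs = 3.52 MHz.
3.52 MHz ≤ fs/2 = 17.42 MHz, appears at 3.52 MHz.
21.62 MHz > fs/2 = 17.42 MHz, folds to fs − 21.62 MHz = 13.22 MHz.
76.26 MHz mod fs = 6.58 MHz.
6.58 MHz ≤ fs/2 = 17.42 MHz, appears at 6.58 MHz.
Distinct values: {3.52 MHz, 6.58 MHz, 13.2 MHz, 13.22 MHz, 14.16 MHz}.

3.52 MHz, 6.58 MHz, 13.2 MHz, 13.22 MHz, 14.16 MHz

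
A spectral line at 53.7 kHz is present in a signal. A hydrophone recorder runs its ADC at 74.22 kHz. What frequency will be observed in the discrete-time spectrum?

53.7 kHz > fs/2 = 37.11 kHz, folds to fs − 53.7 kHz = 20.52 kHz.

20.52 kHz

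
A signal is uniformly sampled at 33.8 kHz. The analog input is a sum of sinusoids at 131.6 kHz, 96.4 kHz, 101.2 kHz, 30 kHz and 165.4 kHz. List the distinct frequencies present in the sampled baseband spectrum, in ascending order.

0.2 kHz, 3.6 kHz, 3.8 kHz, 5 kHz

fs/2 = 16.9 kHz.
131.6 kHz mod fs = 30.2 kHz.
30.2 kHz > fs/2 = 16.9 kHz, folds to fs − 30.2 kHz = 3.6 kHz.
96.4 kHz mod fs = 28.8 kHz.
28.8 kHz > fs/2 = 16.9 kHz, folds to fs − 28.8 kHz = 5 kHz.
101.2 kHz mod fs = 33.6 kHz.
33.6 kHz > fs/2 = 16.9 kHz, folds to fs − 33.6 kHz = 0.2 kHz.
30 kHz > fs/2 = 16.9 kHz, folds to fs − 30 kHz = 3.8 kHz.
165.4 kHz mod fs = 30.2 kHz.
30.2 kHz > fs/2 = 16.9 kHz, folds to fs − 30.2 kHz = 3.6 kHz.
Distinct values: {0.2 kHz, 3.6 kHz, 3.8 kHz, 5 kHz}.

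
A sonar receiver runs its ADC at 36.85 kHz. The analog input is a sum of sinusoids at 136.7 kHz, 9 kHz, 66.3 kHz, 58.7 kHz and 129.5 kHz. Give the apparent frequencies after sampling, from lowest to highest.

7.4 kHz, 9 kHz, 10.7 kHz, 15 kHz, 17.9 kHz

fs/2 = 18.425 kHz.
136.7 kHz mod fs = 26.15 kHz.
26.15 kHz > fs/2 = 18.425 kHz, folds to fs − 26.15 kHz = 10.7 kHz.
9 kHz ≤ fs/2 = 18.425 kHz, passes unchanged.
66.3 kHz mod fs = 29.45 kHz.
29.45 kHz > fs/2 = 18.425 kHz, folds to fs − 29.45 kHz = 7.4 kHz.
58.7 kHz mod fs = 21.85 kHz.
21.85 kHz > fs/2 = 18.425 kHz, folds to fs − 21.85 kHz = 15 kHz.
129.5 kHz mod fs = 18.95 kHz.
18.95 kHz > fs/2 = 18.425 kHz, folds to fs − 18.95 kHz = 17.9 kHz.
Distinct values: {7.4 kHz, 9 kHz, 10.7 kHz, 15 kHz, 17.9 kHz}.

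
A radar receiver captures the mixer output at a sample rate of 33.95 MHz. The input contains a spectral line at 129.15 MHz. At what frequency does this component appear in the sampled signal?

129.15 MHz mod fs = 27.3 MHz.
27.3 MHz > fs/2 = 16.975 MHz, folds to fs − 27.3 MHz = 6.65 MHz.

6.65 MHz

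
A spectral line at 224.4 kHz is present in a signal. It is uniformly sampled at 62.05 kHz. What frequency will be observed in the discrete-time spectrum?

224.4 kHz mod fs = 38.25 kHz.
38.25 kHz > fs/2 = 31.025 kHz, folds to fs − 38.25 kHz = 23.8 kHz.

23.8 kHz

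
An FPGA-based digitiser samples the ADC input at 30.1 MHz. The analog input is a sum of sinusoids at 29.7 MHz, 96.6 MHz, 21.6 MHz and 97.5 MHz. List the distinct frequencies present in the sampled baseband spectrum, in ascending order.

fs/2 = 15.05 MHz.
29.7 MHz > fs/2 = 15.05 MHz, folds to fs − 29.7 MHz = 0.4 MHz.
96.6 MHz mod fs = 6.3 MHz.
6.3 MHz ≤ fs/2 = 15.05 MHz, appears at 6.3 MHz.
21.6 MHz > fs/2 = 15.05 MHz, folds to fs − 21.6 MHz = 8.5 MHz.
97.5 MHz mod fs = 7.2 MHz.
7.2 MHz ≤ fs/2 = 15.05 MHz, appears at 7.2 MHz.
Distinct values: {0.4 MHz, 6.3 MHz, 7.2 MHz, 8.5 MHz}.

0.4 MHz, 6.3 MHz, 7.2 MHz, 8.5 MHz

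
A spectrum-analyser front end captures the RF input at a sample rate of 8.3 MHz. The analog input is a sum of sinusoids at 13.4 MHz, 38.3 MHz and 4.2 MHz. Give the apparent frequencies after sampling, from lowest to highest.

fs/2 = 4.15 MHz.
13.4 MHz mod fs = 5.1 MHz.
5.1 MHz > fs/2 = 4.15 MHz, folds to fs − 5.1 MHz = 3.2 MHz.
38.3 MHz mod fs = 5.1 MHz.
5.1 MHz > fs/2 = 4.15 MHz, folds to fs − 5.1 MHz = 3.2 MHz.
4.2 MHz > fs/2 = 4.15 MHz, folds to fs − 4.2 MHz = 4.1 MHz.
Distinct values: {3.2 MHz, 4.1 MHz}.

3.2 MHz, 4.1 MHz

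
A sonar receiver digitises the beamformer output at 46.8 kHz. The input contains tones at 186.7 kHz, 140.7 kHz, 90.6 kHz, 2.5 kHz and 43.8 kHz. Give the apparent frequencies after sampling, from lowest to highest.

0.3 kHz, 0.5 kHz, 2.5 kHz, 3 kHz

fs/2 = 23.4 kHz.
186.7 kHz mod fs = 46.3 kHz.
46.3 kHz > fs/2 = 23.4 kHz, folds to fs − 46.3 kHz = 0.5 kHz.
140.7 kHz mod fs = 0.3 kHz.
0.3 kHz ≤ fs/2 = 23.4 kHz, appears at 0.3 kHz.
90.6 kHz mod fs = 43.8 kHz.
43.8 kHz > fs/2 = 23.4 kHz, folds to fs − 43.8 kHz = 3 kHz.
2.5 kHz ≤ fs/2 = 23.4 kHz, passes unchanged.
43.8 kHz > fs/2 = 23.4 kHz, folds to fs − 43.8 kHz = 3 kHz.
Distinct values: {0.3 kHz, 0.5 kHz, 2.5 kHz, 3 kHz}.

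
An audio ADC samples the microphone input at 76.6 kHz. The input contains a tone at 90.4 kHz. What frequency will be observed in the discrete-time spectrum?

90.4 kHz mod fs = 13.8 kHz.
13.8 kHz ≤ fs/2 = 38.3 kHz, appears at 13.8 kHz.

13.8 kHz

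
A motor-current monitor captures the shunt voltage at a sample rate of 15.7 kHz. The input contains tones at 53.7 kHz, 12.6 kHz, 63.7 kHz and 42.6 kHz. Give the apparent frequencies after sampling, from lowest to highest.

0.9 kHz, 3.1 kHz, 4.5 kHz, 6.6 kHz

fs/2 = 7.85 kHz.
53.7 kHz mod fs = 6.6 kHz.
6.6 kHz ≤ fs/2 = 7.85 kHz, appears at 6.6 kHz.
12.6 kHz > fs/2 = 7.85 kHz, folds to fs − 12.6 kHz = 3.1 kHz.
63.7 kHz mod fs = 0.9 kHz.
0.9 kHz ≤ fs/2 = 7.85 kHz, appears at 0.9 kHz.
42.6 kHz mod fs = 11.2 kHz.
11.2 kHz > fs/2 = 7.85 kHz, folds to fs − 11.2 kHz = 4.5 kHz.
Distinct values: {0.9 kHz, 3.1 kHz, 4.5 kHz, 6.6 kHz}.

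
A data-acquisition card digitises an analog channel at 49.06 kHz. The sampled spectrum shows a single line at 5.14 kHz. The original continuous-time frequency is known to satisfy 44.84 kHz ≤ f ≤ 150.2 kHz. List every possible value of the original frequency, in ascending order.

54.2 kHz, 92.98 kHz, 103.26 kHz, 142.04 kHz

Frequencies that alias to 5.14 kHz are k·fs ± 5.14 kHz for integer k ≥ 0.
k=0: 5.14 kHz.
k=1: 43.92 kHz, 54.2 kHz.
k=2: 92.98 kHz, 103.26 kHz.
k=3: 142.04 kHz, 152.32 kHz.
k=4: 191.1 kHz, 201.38 kHz.
Within [44.84 kHz, 150.2 kHz]: 54.2 kHz, 92.98 kHz, 103.26 kHz, 142.04 kHz.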